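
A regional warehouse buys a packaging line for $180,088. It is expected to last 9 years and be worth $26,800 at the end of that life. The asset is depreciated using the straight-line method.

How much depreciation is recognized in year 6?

Depreciable base = $180,088 − $26,800 = $153,288.
Annual expense = $153,288 / 9 = $17,032.

$17,032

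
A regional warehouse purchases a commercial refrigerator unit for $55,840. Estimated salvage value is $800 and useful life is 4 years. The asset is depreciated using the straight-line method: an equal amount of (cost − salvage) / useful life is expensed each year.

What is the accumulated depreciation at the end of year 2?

Depreciable base = $55,840 − $800 = $55,040.
Annual expense = $55,040 / 4 = $13,760.
End of year 1: book value $42,080.
End of year 2: book value $28,320.
Accumulated through year 2 = $55,840 − $28,320 = $27,520.

$27,520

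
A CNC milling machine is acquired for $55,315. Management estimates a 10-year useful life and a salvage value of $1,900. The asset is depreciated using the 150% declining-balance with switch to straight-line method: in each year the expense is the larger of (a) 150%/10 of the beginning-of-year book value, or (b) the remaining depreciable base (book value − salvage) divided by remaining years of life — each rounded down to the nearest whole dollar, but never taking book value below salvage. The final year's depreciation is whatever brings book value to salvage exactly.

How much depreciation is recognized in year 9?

Depreciable base = $55,315 − $1,900 = $53,415.
Year 1: DB = ⌊$55,315 × 150%/10⌋ = $8,297; SL = ⌊$53,415/10⌋ = $5,341 → take DB $8,297. Book value $47,018.
Year 2: DB = ⌊$47,018 × 150%/10⌋ = $7,052; SL = ⌊$45,118/9⌋ = $5,013 → take DB $7,052. Book value $39,966.
Year 3: DB = ⌊$39,966 × 150%/10⌋ = $5,994; SL = ⌊$38,066/8⌋ = $4,758 → take DB $5,994. Book value $33,972.
Year 4: DB = ⌊$33,972 × 150%/10⌋ = $5,095; SL = ⌊$32,072/7⌋ = $4,581 → take DB $5,095. Book value $28,877.
Year 5: DB = ⌊$28,877 × 150%/10⌋ = $4,331; SL = ⌊$26,977/6⌋ = $4,496 → take SL $4,496. Book value $24,381.
Year 6: DB = ⌊$24,381 × 150%/10⌋ = $3,657; SL = ⌊$22,481/5⌋ = $4,496 → take SL $4,496. Book value $19,885.
Year 7: DB = ⌊$19,885 × 150%/10⌋ = $2,982; SL = ⌊$17,985/4⌋ = $4,496 → take SL $4,496. Book value $15,389.
Year 8: DB = ⌊$15,389 × 150%/10⌋ = $2,308; SL = ⌊$13,489/3⌋ = $4,496 → take SL $4,496. Book value $10,893.
Year 9: DB = ⌊$10,893 × 150%/10⌋ = $1,633; SL = ⌊$8,993/2⌋ = $4,496 → take SL $4,496. Book value $6,397.

$4,496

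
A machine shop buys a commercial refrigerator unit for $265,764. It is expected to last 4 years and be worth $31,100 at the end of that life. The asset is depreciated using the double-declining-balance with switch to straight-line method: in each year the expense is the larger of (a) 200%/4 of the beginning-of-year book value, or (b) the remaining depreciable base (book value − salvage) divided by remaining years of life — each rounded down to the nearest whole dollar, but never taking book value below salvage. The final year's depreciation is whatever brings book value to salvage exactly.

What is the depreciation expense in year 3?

$33,220

Depreciable base = $265,764 − $31,100 = $234,664.
Year 1: DB = ⌊$265,764 × 200%/4⌋ = $132,882; SL = ⌊$234,664/4⌋ = $58,666 → take DB $132,882. Book value $132,882.
Year 2: DB = ⌊$132,882 × 200%/4⌋ = $66,441; SL = ⌊$101,782/3⌋ = $33,927 → take DB $66,441. Book value $66,441.
Year 3: DB = ⌊$66,441 × 200%/4⌋ = $33,220; SL = ⌊$35,341/2⌋ = $17,670 → take DB $33,220. Book value $33,221.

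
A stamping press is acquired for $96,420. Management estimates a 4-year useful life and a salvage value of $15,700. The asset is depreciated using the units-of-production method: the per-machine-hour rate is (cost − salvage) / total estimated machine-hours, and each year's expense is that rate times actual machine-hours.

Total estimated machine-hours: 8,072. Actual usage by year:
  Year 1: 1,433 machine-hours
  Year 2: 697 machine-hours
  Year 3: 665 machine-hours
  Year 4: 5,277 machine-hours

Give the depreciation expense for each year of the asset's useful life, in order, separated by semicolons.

Depreciable base = $96,420 − $15,700 = $80,720.
Rate = $80,720 / 8,072 machine-hours = $10 per machine-hour.
Year 1: 1,433 × $10 = $14,330. Book value $82,090.
Year 2: 697 × $10 = $6,970. Book value $75,120.
Year 3: 665 × $10 = $6,650. Book value $68,470.
Year 4: 5,277 × $10 = $52,770. Book value $15,700.

$14,330; $6,970; $6,650; $52,770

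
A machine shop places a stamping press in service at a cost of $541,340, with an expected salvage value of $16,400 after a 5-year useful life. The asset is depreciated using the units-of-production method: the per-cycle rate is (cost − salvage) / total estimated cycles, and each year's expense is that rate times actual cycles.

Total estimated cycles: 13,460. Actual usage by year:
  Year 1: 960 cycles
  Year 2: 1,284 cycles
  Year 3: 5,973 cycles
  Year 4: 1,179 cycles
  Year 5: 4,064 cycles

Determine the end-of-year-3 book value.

Depreciable base = $541,340 − $16,400 = $524,940.
Rate = $524,940 / 13,460 cycles = $39 per cycle.
Year 1: 960 × $39 = $37,440. Book value $503,900.
Year 2: 1,284 × $39 = $50,076. Book value $453,824.
Year 3: 5,973 × $39 = $232,947. Book value $220,877.

$220,877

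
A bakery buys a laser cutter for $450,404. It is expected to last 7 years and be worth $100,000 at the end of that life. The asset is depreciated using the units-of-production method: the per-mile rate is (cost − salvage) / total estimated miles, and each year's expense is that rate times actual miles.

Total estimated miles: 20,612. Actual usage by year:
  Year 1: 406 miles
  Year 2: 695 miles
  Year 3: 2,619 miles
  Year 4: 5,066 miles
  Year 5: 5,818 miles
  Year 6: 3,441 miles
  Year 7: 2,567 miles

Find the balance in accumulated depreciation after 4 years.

Depreciable base = $450,404 − $100,000 = $350,404.
Rate = $350,404 / 20,612 miles = $17 per mile.
Year 1: 406 × $17 = $6,902. Book value $443,502.
Year 2: 695 × $17 = $11,815. Book value $431,687.
Year 3: 2,619 × $17 = $44,523. Book value $387,164.
Year 4: 5,066 × $17 = $86,122. Book value $301,042.
Accumulated through year 4 = $450,404 − $301,042 = $149,362.

$149,362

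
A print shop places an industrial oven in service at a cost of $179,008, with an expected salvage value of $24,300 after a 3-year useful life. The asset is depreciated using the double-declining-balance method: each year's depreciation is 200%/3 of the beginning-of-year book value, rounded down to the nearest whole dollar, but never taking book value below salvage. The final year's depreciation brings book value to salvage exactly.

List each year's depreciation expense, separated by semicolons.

Depreciable base = $179,008 − $24,300 = $154,708.
Year 1: ⌊$179,008 × 200%/3⌋ = $119,338. Book value $59,670.
Year 2: ⌊$59,670 × 200%/3⌋ = $39,780, capped at $35,370. Book value $24,300.
Year 3 (final): $24,300 − $24,300 = $0. Book value $24,300.

$119,338; $35,370; $0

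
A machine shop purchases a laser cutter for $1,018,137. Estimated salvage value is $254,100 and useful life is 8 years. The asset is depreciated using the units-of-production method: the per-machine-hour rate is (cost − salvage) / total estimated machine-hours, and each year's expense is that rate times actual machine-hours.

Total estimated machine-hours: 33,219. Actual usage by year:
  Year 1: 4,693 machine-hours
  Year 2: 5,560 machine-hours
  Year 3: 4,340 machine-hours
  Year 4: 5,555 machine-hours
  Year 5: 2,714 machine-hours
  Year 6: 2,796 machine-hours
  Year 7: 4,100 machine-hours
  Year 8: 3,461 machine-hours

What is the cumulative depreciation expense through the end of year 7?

Depreciable base = $1,018,137 − $254,100 = $764,037.
Rate = $764,037 / 33,219 machine-hours = $23 per machine-hour.
Year 1: 4,693 × $23 = $107,939. Book value $910,198.
Year 2: 5,560 × $23 = $127,880. Book value $782,318.
Year 3: 4,340 × $23 = $99,820. Book value $682,498.
Year 4: 5,555 × $23 = $127,765. Book value $554,733.
Year 5: 2,714 × $23 = $62,422. Book value $492,311.
Year 6: 2,796 × $23 = $64,308. Book value $428,003.
Year 7: 4,100 × $23 = $94,300. Book value $333,703.
Accumulated through year 7 = $1,018,137 − $333,703 = $684,434.

$684,434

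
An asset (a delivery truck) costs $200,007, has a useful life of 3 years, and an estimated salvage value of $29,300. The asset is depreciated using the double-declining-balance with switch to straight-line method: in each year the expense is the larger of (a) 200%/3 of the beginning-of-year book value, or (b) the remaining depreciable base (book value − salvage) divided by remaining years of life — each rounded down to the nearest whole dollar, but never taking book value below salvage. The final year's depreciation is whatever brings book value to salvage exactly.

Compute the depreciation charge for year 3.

$0

Depreciable base = $200,007 − $29,300 = $170,707.
Year 1: DB = ⌊$200,007 × 200%/3⌋ = $133,338; SL = ⌊$170,707/3⌋ = $56,902 → take DB $133,338. Book value $66,669.
Year 2: DB = ⌊$66,669 × 200%/3⌋ = $44,446; SL = ⌊$37,369/2⌋ = $18,684 → take DB $44,446, capped at $37,369. Book value $29,300.
Year 3 (final): $29,300 − $29,300 = $0. Book value $29,300.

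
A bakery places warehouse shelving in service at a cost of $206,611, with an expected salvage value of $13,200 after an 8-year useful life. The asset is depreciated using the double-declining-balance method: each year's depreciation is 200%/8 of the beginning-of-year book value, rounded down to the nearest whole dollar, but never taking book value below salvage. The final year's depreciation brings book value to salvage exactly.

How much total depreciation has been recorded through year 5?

$157,580

Depreciable base = $206,611 − $13,200 = $193,411.
Year 1: ⌊$206,611 × 200%/8⌋ = $51,652. Book value $154,959.
Year 2: ⌊$154,959 × 200%/8⌋ = $38,739. Book value $116,220.
Year 3: ⌊$116,220 × 200%/8⌋ = $29,055. Book value $87,165.
Year 4: ⌊$87,165 × 200%/8⌋ = $21,791. Book value $65,374.
Year 5: ⌊$65,374 × 200%/8⌋ = $16,343. Book value $49,031.
Accumulated through year 5 = $206,611 − $49,031 = $157,580.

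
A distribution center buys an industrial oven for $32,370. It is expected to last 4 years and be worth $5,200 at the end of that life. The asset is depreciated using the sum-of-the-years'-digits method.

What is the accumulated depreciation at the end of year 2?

$19,019

Depreciable base = $32,370 − $5,200 = $27,170.
Sum of the years' digits = 4+3+2+1 = 10.
Year 1: $27,170 × 4/10 = $10,868. Book value $21,502.
Year 2: $27,170 × 3/10 = $8,151. Book value $13,351.
Accumulated through year 2 = $32,370 − $13,351 = $19,019.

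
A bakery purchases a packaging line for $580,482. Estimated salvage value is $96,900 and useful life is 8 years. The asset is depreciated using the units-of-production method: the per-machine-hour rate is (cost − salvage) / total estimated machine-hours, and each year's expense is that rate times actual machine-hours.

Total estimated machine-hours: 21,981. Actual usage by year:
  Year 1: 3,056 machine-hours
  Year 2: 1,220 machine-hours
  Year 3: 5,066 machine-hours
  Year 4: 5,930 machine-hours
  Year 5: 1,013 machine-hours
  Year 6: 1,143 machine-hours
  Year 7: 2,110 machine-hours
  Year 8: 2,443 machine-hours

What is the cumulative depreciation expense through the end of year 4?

Depreciable base = $580,482 − $96,900 = $483,582.
Rate = $483,582 / 21,981 machine-hours = $22 per machine-hour.
Year 1: 3,056 × $22 = $67,232. Book value $513,250.
Year 2: 1,220 × $22 = $26,840. Book value $486,410.
Year 3: 5,066 × $22 = $111,452. Book value $374,958.
Year 4: 5,930 × $22 = $130,460. Book value $244,498.
Accumulated through year 4 = $580,482 − $244,498 = $335,984.

$335,984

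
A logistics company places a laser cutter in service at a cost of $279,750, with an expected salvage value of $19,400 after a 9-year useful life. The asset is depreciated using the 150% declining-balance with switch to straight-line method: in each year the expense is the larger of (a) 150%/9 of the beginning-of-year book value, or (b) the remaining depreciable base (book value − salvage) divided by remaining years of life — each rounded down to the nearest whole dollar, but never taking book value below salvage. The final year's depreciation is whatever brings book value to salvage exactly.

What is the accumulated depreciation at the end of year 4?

Depreciable base = $279,750 − $19,400 = $260,350.
Year 1: DB = ⌊$279,750 × 150%/9⌋ = $46,625; SL = ⌊$260,350/9⌋ = $28,927 → take DB $46,625. Book value $233,125.
Year 2: DB = ⌊$233,125 × 150%/9⌋ = $38,854; SL = ⌊$213,725/8⌋ = $26,715 → take DB $38,854. Book value $194,271.
Year 3: DB = ⌊$194,271 × 150%/9⌋ = $32,378; SL = ⌊$174,871/7⌋ = $24,981 → take DB $32,378. Book value $161,893.
Year 4: DB = ⌊$161,893 × 150%/9⌋ = $26,982; SL = ⌊$142,493/6⌋ = $23,748 → take DB $26,982. Book value $134,911.
Accumulated through year 4 = $279,750 − $134,911 = $144,839.

$144,839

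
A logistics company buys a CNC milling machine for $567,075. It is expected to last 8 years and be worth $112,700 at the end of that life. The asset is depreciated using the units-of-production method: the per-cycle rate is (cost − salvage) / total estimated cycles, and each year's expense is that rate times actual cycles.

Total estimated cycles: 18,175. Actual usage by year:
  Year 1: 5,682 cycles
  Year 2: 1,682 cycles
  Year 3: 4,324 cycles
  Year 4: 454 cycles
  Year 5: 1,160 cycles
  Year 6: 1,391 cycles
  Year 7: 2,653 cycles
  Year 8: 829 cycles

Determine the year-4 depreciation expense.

$11,350

Depreciable base = $567,075 − $112,700 = $454,375.
Rate = $454,375 / 18,175 cycles = $25 per cycle.
Year 1: 5,682 × $25 = $142,050. Book value $425,025.
Year 2: 1,682 × $25 = $42,050. Book value $382,975.
Year 3: 4,324 × $25 = $108,100. Book value $274,875.
Year 4: 454 × $25 = $11,350. Book value $263,525.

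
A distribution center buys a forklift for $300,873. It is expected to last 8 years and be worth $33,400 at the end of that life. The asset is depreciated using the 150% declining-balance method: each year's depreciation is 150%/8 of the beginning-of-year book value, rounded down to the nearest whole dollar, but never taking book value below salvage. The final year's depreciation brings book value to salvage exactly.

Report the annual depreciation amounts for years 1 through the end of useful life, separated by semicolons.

$56,413; $45,836; $37,242; $30,259; $24,585; $19,975; $16,230; $36,933

Depreciable base = $300,873 − $33,400 = $267,473.
Year 1: ⌊$300,873 × 150%/8⌋ = $56,413. Book value $244,460.
Year 2: ⌊$244,460 × 150%/8⌋ = $45,836. Book value $198,624.
Year 3: ⌊$198,624 × 150%/8⌋ = $37,242. Book value $161,382.
Year 4: ⌊$161,382 × 150%/8⌋ = $30,259. Book value $131,123.
Year 5: ⌊$131,123 × 150%/8⌋ = $24,585. Book value $106,538.
Year 6: ⌊$106,538 × 150%/8⌋ = $19,975. Book value $86,563.
Year 7: ⌊$86,563 × 150%/8⌋ = $16,230. Book value $70,333.
Year 8 (final): $70,333 − $33,400 = $36,933. Book value $33,400.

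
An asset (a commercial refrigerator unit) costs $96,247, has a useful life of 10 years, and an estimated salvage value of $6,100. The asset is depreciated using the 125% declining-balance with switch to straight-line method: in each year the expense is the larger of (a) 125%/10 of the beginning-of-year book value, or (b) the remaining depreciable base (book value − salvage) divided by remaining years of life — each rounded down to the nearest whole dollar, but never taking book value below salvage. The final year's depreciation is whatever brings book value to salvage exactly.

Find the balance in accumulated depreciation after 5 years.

Depreciable base = $96,247 − $6,100 = $90,147.
Year 1: DB = ⌊$96,247 × 125%/10⌋ = $12,030; SL = ⌊$90,147/10⌋ = $9,014 → take DB $12,030. Book value $84,217.
Year 2: DB = ⌊$84,217 × 125%/10⌋ = $10,527; SL = ⌊$78,117/9⌋ = $8,679 → take DB $10,527. Book value $73,690.
Year 3: DB = ⌊$73,690 × 125%/10⌋ = $9,211; SL = ⌊$67,590/8⌋ = $8,448 → take DB $9,211. Book value $64,479.
Year 4: DB = ⌊$64,479 × 125%/10⌋ = $8,059; SL = ⌊$58,379/7⌋ = $8,339 → take SL $8,339. Book value $56,140.
Year 5: DB = ⌊$56,140 × 125%/10⌋ = $7,017; SL = ⌊$50,040/6⌋ = $8,340 → take SL $8,340. Book value $47,800.
Accumulated through year 5 = $96,247 − $47,800 = $48,447.

$48,447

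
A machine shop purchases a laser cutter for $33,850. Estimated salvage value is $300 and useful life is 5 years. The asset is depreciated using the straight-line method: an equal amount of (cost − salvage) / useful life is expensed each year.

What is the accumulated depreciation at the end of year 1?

$6,710

Depreciable base = $33,850 − $300 = $33,550.
Annual expense = $33,550 / 5 = $6,710.
End of year 1: book value $27,140.
Accumulated through year 1 = $33,850 − $27,140 = $6,710.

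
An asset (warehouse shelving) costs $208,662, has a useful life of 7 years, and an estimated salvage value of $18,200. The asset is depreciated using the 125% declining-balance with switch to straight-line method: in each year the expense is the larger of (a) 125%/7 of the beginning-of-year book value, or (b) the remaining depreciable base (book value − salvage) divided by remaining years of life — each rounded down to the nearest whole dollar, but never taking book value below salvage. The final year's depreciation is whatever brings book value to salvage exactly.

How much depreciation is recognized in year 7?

$24,364

Depreciable base = $208,662 − $18,200 = $190,462.
Year 1: DB = ⌊$208,662 × 125%/7⌋ = $37,261; SL = ⌊$190,462/7⌋ = $27,208 → take DB $37,261. Book value $171,401.
Year 2: DB = ⌊$171,401 × 125%/7⌋ = $30,607; SL = ⌊$153,201/6⌋ = $25,533 → take DB $30,607. Book value $140,794.
Year 3: DB = ⌊$140,794 × 125%/7⌋ = $25,141; SL = ⌊$122,594/5⌋ = $24,518 → take DB $25,141. Book value $115,653.
Year 4: DB = ⌊$115,653 × 125%/7⌋ = $20,652; SL = ⌊$97,453/4⌋ = $24,363 → take SL $24,363. Book value $91,290.
Year 5: DB = ⌊$91,290 × 125%/7⌋ = $16,301; SL = ⌊$73,090/3⌋ = $24,363 → take SL $24,363. Book value $66,927.
Year 6: DB = ⌊$66,927 × 125%/7⌋ = $11,951; SL = ⌊$48,727/2⌋ = $24,363 → take SL $24,363. Book value $42,564.
Year 7 (final): $42,564 − $18,200 = $24,364. Book value $18,200.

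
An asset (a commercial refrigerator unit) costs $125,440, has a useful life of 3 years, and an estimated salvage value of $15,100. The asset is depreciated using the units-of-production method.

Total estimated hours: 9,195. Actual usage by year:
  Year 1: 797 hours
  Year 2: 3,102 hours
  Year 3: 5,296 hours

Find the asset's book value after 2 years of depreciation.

Depreciable base = $125,440 − $15,100 = $110,340.
Rate = $110,340 / 9,195 hours = $12 per hour.
Year 1: 797 × $12 = $9,564. Book value $115,876.
Year 2: 3,102 × $12 = $37,224. Book value $78,652.

$78,652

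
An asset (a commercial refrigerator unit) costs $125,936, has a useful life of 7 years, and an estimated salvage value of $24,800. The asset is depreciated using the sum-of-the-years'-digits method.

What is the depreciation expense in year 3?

$18,060

Depreciable base = $125,936 − $24,800 = $101,136.
Sum of the years' digits = 7+6+5+4+3+2+1 = 28.
Year 1: $101,136 × 7/28 = $25,284. Book value $100,652.
Year 2: $101,136 × 6/28 = $21,672. Book value $78,980.
Year 3: $101,136 × 5/28 = $18,060. Book value $60,920.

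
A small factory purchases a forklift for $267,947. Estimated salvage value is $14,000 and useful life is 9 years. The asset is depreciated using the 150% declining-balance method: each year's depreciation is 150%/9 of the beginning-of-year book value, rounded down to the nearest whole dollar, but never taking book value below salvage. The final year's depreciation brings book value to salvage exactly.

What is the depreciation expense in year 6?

Depreciable base = $267,947 − $14,000 = $253,947.
Year 1: ⌊$267,947 × 150%/9⌋ = $44,657. Book value $223,290.
Year 2: ⌊$223,290 × 150%/9⌋ = $37,215. Book value $186,075.
Year 3: ⌊$186,075 × 150%/9⌋ = $31,012. Book value $155,063.
Year 4: ⌊$155,063 × 150%/9⌋ = $25,843. Book value $129,220.
Year 5: ⌊$129,220 × 150%/9⌋ = $21,536. Book value $107,684.
Year 6: ⌊$107,684 × 150%/9⌋ = $17,947. Book value $89,737.

$17,947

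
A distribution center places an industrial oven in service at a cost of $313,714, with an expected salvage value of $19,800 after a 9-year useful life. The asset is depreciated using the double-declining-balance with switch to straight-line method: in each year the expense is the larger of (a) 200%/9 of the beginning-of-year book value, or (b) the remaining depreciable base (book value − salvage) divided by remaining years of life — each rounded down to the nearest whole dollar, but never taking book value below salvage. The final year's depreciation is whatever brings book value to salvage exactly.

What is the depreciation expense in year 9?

Depreciable base = $313,714 − $19,800 = $293,914.
Year 1: DB = ⌊$313,714 × 200%/9⌋ = $69,714; SL = ⌊$293,914/9⌋ = $32,657 → take DB $69,714. Book value $244,000.
Year 2: DB = ⌊$244,000 × 200%/9⌋ = $54,222; SL = ⌊$224,200/8⌋ = $28,025 → take DB $54,222. Book value $189,778.
Year 3: DB = ⌊$189,778 × 200%/9⌋ = $42,172; SL = ⌊$169,978/7⌋ = $24,282 → take DB $42,172. Book value $147,606.
Year 4: DB = ⌊$147,606 × 200%/9⌋ = $32,801; SL = ⌊$127,806/6⌋ = $21,301 → take DB $32,801. Book value $114,805.
Year 5: DB = ⌊$114,805 × 200%/9⌋ = $25,512; SL = ⌊$95,005/5⌋ = $19,001 → take DB $25,512. Book value $89,293.
Year 6: DB = ⌊$89,293 × 200%/9⌋ = $19,842; SL = ⌊$69,493/4⌋ = $17,373 → take DB $19,842. Book value $69,451.
Year 7: DB = ⌊$69,451 × 200%/9⌋ = $15,433; SL = ⌊$49,651/3⌋ = $16,550 → take SL $16,550. Book value $52,901.
Year 8: DB = ⌊$52,901 × 200%/9⌋ = $11,755; SL = ⌊$33,101/2⌋ = $16,550 → take SL $16,550. Book value $36,351.
Year 9 (final): $36,351 − $19,800 = $16,551. Book value $19,800.

$16,551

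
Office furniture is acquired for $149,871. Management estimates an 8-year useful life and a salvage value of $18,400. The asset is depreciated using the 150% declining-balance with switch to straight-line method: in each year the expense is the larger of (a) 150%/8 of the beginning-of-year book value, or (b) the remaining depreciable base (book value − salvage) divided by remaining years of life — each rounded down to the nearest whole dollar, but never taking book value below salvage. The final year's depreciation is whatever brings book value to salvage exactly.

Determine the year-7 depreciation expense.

Depreciable base = $149,871 − $18,400 = $131,471.
Year 1: DB = ⌊$149,871 × 150%/8⌋ = $28,100; SL = ⌊$131,471/8⌋ = $16,433 → take DB $28,100. Book value $121,771.
Year 2: DB = ⌊$121,771 × 150%/8⌋ = $22,832; SL = ⌊$103,371/7⌋ = $14,767 → take DB $22,832. Book value $98,939.
Year 3: DB = ⌊$98,939 × 150%/8⌋ = $18,551; SL = ⌊$80,539/6⌋ = $13,423 → take DB $18,551. Book value $80,388.
Year 4: DB = ⌊$80,388 × 150%/8⌋ = $15,072; SL = ⌊$61,988/5⌋ = $12,397 → take DB $15,072. Book value $65,316.
Year 5: DB = ⌊$65,316 × 150%/8⌋ = $12,246; SL = ⌊$46,916/4⌋ = $11,729 → take DB $12,246. Book value $53,070.
Year 6: DB = ⌊$53,070 × 150%/8⌋ = $9,950; SL = ⌊$34,670/3⌋ = $11,556 → take SL $11,556. Book value $41,514.
Year 7: DB = ⌊$41,514 × 150%/8⌋ = $7,783; SL = ⌊$23,114/2⌋ = $11,557 → take SL $11,557. Book value $29,957.

$11,557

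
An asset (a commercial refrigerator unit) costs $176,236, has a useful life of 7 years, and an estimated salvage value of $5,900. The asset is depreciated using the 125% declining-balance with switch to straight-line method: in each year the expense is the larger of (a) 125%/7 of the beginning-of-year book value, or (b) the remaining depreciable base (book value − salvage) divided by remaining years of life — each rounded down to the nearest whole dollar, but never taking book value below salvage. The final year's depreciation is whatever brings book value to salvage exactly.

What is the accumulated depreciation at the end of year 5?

Depreciable base = $176,236 − $5,900 = $170,336.
Year 1: DB = ⌊$176,236 × 125%/7⌋ = $31,470; SL = ⌊$170,336/7⌋ = $24,333 → take DB $31,470. Book value $144,766.
Year 2: DB = ⌊$144,766 × 125%/7⌋ = $25,851; SL = ⌊$138,866/6⌋ = $23,144 → take DB $25,851. Book value $118,915.
Year 3: DB = ⌊$118,915 × 125%/7⌋ = $21,234; SL = ⌊$113,015/5⌋ = $22,603 → take SL $22,603. Book value $96,312.
Year 4: DB = ⌊$96,312 × 125%/7⌋ = $17,198; SL = ⌊$90,412/4⌋ = $22,603 → take SL $22,603. Book value $73,709.
Year 5: DB = ⌊$73,709 × 125%/7⌋ = $13,162; SL = ⌊$67,809/3⌋ = $22,603 → take SL $22,603. Book value $51,106.
Accumulated through year 5 = $176,236 − $51,106 = $125,130.

$125,130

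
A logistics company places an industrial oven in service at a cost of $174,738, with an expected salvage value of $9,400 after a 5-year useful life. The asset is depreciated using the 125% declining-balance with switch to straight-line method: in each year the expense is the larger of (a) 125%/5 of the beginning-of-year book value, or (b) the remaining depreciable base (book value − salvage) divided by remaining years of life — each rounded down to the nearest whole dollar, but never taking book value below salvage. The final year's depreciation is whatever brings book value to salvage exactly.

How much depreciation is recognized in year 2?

Depreciable base = $174,738 − $9,400 = $165,338.
Year 1: DB = ⌊$174,738 × 125%/5⌋ = $43,684; SL = ⌊$165,338/5⌋ = $33,067 → take DB $43,684. Book value $131,054.
Year 2: DB = ⌊$131,054 × 125%/5⌋ = $32,763; SL = ⌊$121,654/4⌋ = $30,413 → take DB $32,763. Book value $98,291.

$32,763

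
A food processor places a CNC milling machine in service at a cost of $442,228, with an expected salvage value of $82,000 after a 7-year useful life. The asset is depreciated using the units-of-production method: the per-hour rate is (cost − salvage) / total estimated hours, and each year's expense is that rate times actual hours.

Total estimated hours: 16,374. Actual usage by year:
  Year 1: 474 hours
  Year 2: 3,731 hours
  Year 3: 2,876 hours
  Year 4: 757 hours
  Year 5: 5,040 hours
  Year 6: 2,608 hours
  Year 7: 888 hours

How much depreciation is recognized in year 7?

Depreciable base = $442,228 − $82,000 = $360,228.
Rate = $360,228 / 16,374 hours = $22 per hour.
Year 1: 474 × $22 = $10,428. Book value $431,800.
Year 2: 3,731 × $22 = $82,082. Book value $349,718.
Year 3: 2,876 × $22 = $63,272. Book value $286,446.
Year 4: 757 × $22 = $16,654. Book value $269,792.
Year 5: 5,040 × $22 = $110,880. Book value $158,912.
Year 6: 2,608 × $22 = $57,376. Book value $101,536.
Year 7: 888 × $22 = $19,536. Book value $82,000.

$19,536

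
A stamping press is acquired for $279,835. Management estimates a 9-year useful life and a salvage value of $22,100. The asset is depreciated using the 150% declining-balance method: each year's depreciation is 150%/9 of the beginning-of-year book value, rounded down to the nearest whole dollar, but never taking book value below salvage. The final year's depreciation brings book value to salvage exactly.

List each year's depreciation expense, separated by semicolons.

Depreciable base = $279,835 − $22,100 = $257,735.
Year 1: ⌊$279,835 × 150%/9⌋ = $46,639. Book value $233,196.
Year 2: ⌊$233,196 × 150%/9⌋ = $38,866. Book value $194,330.
Year 3: ⌊$194,330 × 150%/9⌋ = $32,388. Book value $161,942.
Year 4: ⌊$161,942 × 150%/9⌋ = $26,990. Book value $134,952.
Year 5: ⌊$134,952 × 150%/9⌋ = $22,492. Book value $112,460.
Year 6: ⌊$112,460 × 150%/9⌋ = $18,743. Book value $93,717.
Year 7: ⌊$93,717 × 150%/9⌋ = $15,619. Book value $78,098.
Year 8: ⌊$78,098 × 150%/9⌋ = $13,016. Book value $65,082.
Year 9 (final): $65,082 − $22,100 = $42,982. Book value $22,100.

$46,639; $38,866; $32,388; $26,990; $22,492; $18,743; $15,619; $13,016; $42,982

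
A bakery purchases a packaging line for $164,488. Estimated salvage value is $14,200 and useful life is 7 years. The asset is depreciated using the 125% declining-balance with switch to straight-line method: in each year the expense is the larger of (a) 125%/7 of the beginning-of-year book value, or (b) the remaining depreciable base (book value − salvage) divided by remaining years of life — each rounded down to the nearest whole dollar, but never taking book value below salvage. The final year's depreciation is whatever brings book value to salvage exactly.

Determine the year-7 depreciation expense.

Depreciable base = $164,488 − $14,200 = $150,288.
Year 1: DB = ⌊$164,488 × 125%/7⌋ = $29,372; SL = ⌊$150,288/7⌋ = $21,469 → take DB $29,372. Book value $135,116.
Year 2: DB = ⌊$135,116 × 125%/7⌋ = $24,127; SL = ⌊$120,916/6⌋ = $20,152 → take DB $24,127. Book value $110,989.
Year 3: DB = ⌊$110,989 × 125%/7⌋ = $19,819; SL = ⌊$96,789/5⌋ = $19,357 → take DB $19,819. Book value $91,170.
Year 4: DB = ⌊$91,170 × 125%/7⌋ = $16,280; SL = ⌊$76,970/4⌋ = $19,242 → take SL $19,242. Book value $71,928.
Year 5: DB = ⌊$71,928 × 125%/7⌋ = $12,844; SL = ⌊$57,728/3⌋ = $19,242 → take SL $19,242. Book value $52,686.
Year 6: DB = ⌊$52,686 × 125%/7⌋ = $9,408; SL = ⌊$38,486/2⌋ = $19,243 → take SL $19,243. Book value $33,443.
Year 7 (final): $33,443 − $14,200 = $19,243. Book value $14,200.

$19,243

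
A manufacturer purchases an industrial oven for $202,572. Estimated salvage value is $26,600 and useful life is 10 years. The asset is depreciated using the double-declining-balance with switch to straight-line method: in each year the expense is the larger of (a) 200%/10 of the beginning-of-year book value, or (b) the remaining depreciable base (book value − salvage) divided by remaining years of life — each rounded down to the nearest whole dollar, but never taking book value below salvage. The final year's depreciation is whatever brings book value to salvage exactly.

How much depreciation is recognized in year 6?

$13,276

Depreciable base = $202,572 − $26,600 = $175,972.
Year 1: DB = ⌊$202,572 × 200%/10⌋ = $40,514; SL = ⌊$175,972/10⌋ = $17,597 → take DB $40,514. Book value $162,058.
Year 2: DB = ⌊$162,058 × 200%/10⌋ = $32,411; SL = ⌊$135,458/9⌋ = $15,050 → take DB $32,411. Book value $129,647.
Year 3: DB = ⌊$129,647 × 200%/10⌋ = $25,929; SL = ⌊$103,047/8⌋ = $12,880 → take DB $25,929. Book value $103,718.
Year 4: DB = ⌊$103,718 × 200%/10⌋ = $20,743; SL = ⌊$77,118/7⌋ = $11,016 → take DB $20,743. Book value $82,975.
Year 5: DB = ⌊$82,975 × 200%/10⌋ = $16,595; SL = ⌊$56,375/6⌋ = $9,395 → take DB $16,595. Book value $66,380.
Year 6: DB = ⌊$66,380 × 200%/10⌋ = $13,276; SL = ⌊$39,780/5⌋ = $7,956 → take DB $13,276. Book value $53,104.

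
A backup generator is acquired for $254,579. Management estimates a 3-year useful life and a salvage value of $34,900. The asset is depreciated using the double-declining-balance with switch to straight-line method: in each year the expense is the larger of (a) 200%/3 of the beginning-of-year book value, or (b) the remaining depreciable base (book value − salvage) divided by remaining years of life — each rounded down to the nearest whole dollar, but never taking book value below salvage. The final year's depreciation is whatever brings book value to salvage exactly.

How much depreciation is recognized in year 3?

$0

Depreciable base = $254,579 − $34,900 = $219,679.
Year 1: DB = ⌊$254,579 × 200%/3⌋ = $169,719; SL = ⌊$219,679/3⌋ = $73,226 → take DB $169,719. Book value $84,860.
Year 2: DB = ⌊$84,860 × 200%/3⌋ = $56,573; SL = ⌊$49,960/2⌋ = $24,980 → take DB $56,573, capped at $49,960. Book value $34,900.
Year 3 (final): $34,900 − $34,900 = $0. Book value $34,900.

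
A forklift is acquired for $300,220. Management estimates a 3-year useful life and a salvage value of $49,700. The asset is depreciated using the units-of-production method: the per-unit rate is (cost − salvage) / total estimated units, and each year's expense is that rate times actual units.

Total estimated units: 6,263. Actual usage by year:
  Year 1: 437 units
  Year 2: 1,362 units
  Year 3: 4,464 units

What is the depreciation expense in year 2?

$54,480

Depreciable base = $300,220 − $49,700 = $250,520.
Rate = $250,520 / 6,263 units = $40 per unit.
Year 1: 437 × $40 = $17,480. Book value $282,740.
Year 2: 1,362 × $40 = $54,480. Book value $228,260.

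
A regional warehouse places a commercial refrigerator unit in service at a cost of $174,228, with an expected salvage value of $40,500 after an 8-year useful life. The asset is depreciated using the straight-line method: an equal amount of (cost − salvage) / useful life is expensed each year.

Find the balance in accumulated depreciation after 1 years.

Depreciable base = $174,228 − $40,500 = $133,728.
Annual expense = $133,728 / 8 = $16,716.
End of year 1: book value $157,512.
Accumulated through year 1 = $174,228 − $157,512 = $16,716.

$16,716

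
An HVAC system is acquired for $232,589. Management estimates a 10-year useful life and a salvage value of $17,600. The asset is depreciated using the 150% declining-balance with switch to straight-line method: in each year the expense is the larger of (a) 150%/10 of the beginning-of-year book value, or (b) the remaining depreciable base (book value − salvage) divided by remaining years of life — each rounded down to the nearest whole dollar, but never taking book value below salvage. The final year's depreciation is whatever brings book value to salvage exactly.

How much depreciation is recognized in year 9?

Depreciable base = $232,589 − $17,600 = $214,989.
Year 1: DB = ⌊$232,589 × 150%/10⌋ = $34,888; SL = ⌊$214,989/10⌋ = $21,498 → take DB $34,888. Book value $197,701.
Year 2: DB = ⌊$197,701 × 150%/10⌋ = $29,655; SL = ⌊$180,101/9⌋ = $20,011 → take DB $29,655. Book value $168,046.
Year 3: DB = ⌊$168,046 × 150%/10⌋ = $25,206; SL = ⌊$150,446/8⌋ = $18,805 → take DB $25,206. Book value $142,840.
Year 4: DB = ⌊$142,840 × 150%/10⌋ = $21,426; SL = ⌊$125,240/7⌋ = $17,891 → take DB $21,426. Book value $121,414.
Year 5: DB = ⌊$121,414 × 150%/10⌋ = $18,212; SL = ⌊$103,814/6⌋ = $17,302 → take DB $18,212. Book value $103,202.
Year 6: DB = ⌊$103,202 × 150%/10⌋ = $15,480; SL = ⌊$85,602/5⌋ = $17,120 → take SL $17,120. Book value $86,082.
Year 7: DB = ⌊$86,082 × 150%/10⌋ = $12,912; SL = ⌊$68,482/4⌋ = $17,120 → take SL $17,120. Book value $68,962.
Year 8: DB = ⌊$68,962 × 150%/10⌋ = $10,344; SL = ⌊$51,362/3⌋ = $17,120 → take SL $17,120. Book value $51,842.
Year 9: DB = ⌊$51,842 × 150%/10⌋ = $7,776; SL = ⌊$34,242/2⌋ = $17,121 → take SL $17,121. Book value $34,721.

$17,121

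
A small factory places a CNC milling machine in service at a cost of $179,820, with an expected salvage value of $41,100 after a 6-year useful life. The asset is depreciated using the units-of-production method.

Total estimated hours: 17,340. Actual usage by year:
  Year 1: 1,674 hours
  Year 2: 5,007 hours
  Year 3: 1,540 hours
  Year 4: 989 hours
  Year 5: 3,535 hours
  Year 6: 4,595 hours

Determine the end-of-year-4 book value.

Depreciable base = $179,820 − $41,100 = $138,720.
Rate = $138,720 / 17,340 hours = $8 per hour.
Year 1: 1,674 × $8 = $13,392. Book value $166,428.
Year 2: 5,007 × $8 = $40,056. Book value $126,372.
Year 3: 1,540 × $8 = $12,320. Book value $114,052.
Year 4: 989 × $8 = $7,912. Book value $106,140.

$106,140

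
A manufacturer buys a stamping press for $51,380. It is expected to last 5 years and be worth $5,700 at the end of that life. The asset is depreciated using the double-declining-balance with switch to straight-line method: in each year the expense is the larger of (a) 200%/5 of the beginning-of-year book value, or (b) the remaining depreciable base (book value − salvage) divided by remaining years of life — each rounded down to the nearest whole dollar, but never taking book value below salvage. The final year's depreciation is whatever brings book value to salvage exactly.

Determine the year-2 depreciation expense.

$12,331

Depreciable base = $51,380 − $5,700 = $45,680.
Year 1: DB = ⌊$51,380 × 200%/5⌋ = $20,552; SL = ⌊$45,680/5⌋ = $9,136 → take DB $20,552. Book value $30,828.
Year 2: DB = ⌊$30,828 × 200%/5⌋ = $12,331; SL = ⌊$25,128/4⌋ = $6,282 → take DB $12,331. Book value $18,497.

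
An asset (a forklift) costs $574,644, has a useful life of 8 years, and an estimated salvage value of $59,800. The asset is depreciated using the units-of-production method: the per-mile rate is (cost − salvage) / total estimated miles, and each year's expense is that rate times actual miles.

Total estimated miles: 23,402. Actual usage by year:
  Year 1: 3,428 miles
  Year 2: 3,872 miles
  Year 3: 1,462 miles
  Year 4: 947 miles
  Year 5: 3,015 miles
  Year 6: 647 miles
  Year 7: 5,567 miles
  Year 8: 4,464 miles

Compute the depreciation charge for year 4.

$20,834

Depreciable base = $574,644 − $59,800 = $514,844.
Rate = $514,844 / 23,402 miles = $22 per mile.
Year 1: 3,428 × $22 = $75,416. Book value $499,228.
Year 2: 3,872 × $22 = $85,184. Book value $414,044.
Year 3: 1,462 × $22 = $32,164. Book value $381,880.
Year 4: 947 × $22 = $20,834. Book value $361,046.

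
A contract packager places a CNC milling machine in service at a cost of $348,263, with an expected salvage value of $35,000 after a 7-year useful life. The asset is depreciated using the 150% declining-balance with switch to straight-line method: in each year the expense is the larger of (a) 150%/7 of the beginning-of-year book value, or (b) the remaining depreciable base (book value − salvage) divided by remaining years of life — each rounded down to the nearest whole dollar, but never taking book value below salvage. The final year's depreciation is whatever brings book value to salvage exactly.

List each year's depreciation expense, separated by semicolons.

Depreciable base = $348,263 − $35,000 = $313,263.
Year 1: DB = ⌊$348,263 × 150%/7⌋ = $74,627; SL = ⌊$313,263/7⌋ = $44,751 → take DB $74,627. Book value $273,636.
Year 2: DB = ⌊$273,636 × 150%/7⌋ = $58,636; SL = ⌊$238,636/6⌋ = $39,772 → take DB $58,636. Book value $215,000.
Year 3: DB = ⌊$215,000 × 150%/7⌋ = $46,071; SL = ⌊$180,000/5⌋ = $36,000 → take DB $46,071. Book value $168,929.
Year 4: DB = ⌊$168,929 × 150%/7⌋ = $36,199; SL = ⌊$133,929/4⌋ = $33,482 → take DB $36,199. Book value $132,730.
Year 5: DB = ⌊$132,730 × 150%/7⌋ = $28,442; SL = ⌊$97,730/3⌋ = $32,576 → take SL $32,576. Book value $100,154.
Year 6: DB = ⌊$100,154 × 150%/7⌋ = $21,461; SL = ⌊$65,154/2⌋ = $32,577 → take SL $32,577. Book value $67,577.
Year 7 (final): $67,577 − $35,000 = $32,577. Book value $35,000.

$74,627; $58,636; $46,071; $36,199; $32,576; $32,577; $32,577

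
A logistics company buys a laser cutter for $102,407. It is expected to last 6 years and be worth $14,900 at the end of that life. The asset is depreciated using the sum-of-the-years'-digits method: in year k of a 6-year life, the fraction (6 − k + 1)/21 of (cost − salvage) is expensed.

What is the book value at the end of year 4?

$27,401

Depreciable base = $102,407 − $14,900 = $87,507.
Sum of the years' digits = 6+5+4+3+2+1 = 21.
Year 1: $87,507 × 6/21 = $25,002. Book value $77,405.
Year 2: $87,507 × 5/21 = $20,835. Book value $56,570.
Year 3: $87,507 × 4/21 = $16,668. Book value $39,902.
Year 4: $87,507 × 3/21 = $12,501. Book value $27,401.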